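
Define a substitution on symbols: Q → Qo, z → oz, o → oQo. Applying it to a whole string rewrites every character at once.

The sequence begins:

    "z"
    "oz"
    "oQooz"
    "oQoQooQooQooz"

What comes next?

Replace each of the 13 characters of oQoQooQooQooz in place — oQo Qo oQo Qo oQo oQo Qo oQo oQo Qo oQo oQo oz — and concatenate.

oQoQooQoQooQooQoQooQooQoQooQooQooz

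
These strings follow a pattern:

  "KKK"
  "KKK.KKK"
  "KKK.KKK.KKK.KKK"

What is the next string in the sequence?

Every step duplicates the string with '.' between the halves.
One more doubling of KKK.KKK.KKK.KKK gives the answer.

KKK.KKK.KKK.KKK.KKK.KKK.KKK.KKK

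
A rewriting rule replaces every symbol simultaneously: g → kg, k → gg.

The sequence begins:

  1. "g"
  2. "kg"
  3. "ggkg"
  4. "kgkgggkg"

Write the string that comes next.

Rewriting each symbol of kgkgggkg: k→gg, g→kg, k→gg, g→kg, g→kg, g→kg, k→gg, g→kg, which concatenates to gg kg gg kg kg kg gg kg.

ggkgggkgkgkgggkg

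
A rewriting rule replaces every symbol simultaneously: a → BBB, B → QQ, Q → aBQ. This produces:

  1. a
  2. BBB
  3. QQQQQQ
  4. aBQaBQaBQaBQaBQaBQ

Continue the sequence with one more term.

BBBQQaBQBBBQQaBQBBBQQaBQBBBQQaBQBBBQQaBQBBBQQaBQ

Applying the rule to each of the 18 symbols of aBQaBQaBQaBQaBQaBQ gives the pieces BBB QQ aBQ BBB QQ aBQ BBB QQ aBQ BBB QQ aBQ BBB QQ aBQ BBB QQ aBQ, which concatenate to the answer.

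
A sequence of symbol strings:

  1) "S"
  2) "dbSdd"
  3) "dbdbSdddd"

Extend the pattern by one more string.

Every step adds db to the front and dd to the end of the previous string.
Applying this once more to dbdbSdddd:

dbdbdbSdddddd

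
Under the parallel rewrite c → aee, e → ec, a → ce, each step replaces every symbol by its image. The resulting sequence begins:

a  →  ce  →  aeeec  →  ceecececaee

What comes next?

Expanding ceecececaee: c→aee, e→ec, e→ec, c→aee, e→ec, c→aee, e→ec, c→aee, a→ce, e→ec, e→ec. Concatenated: aee ec ec aee ec aee ec aee ce ec ec.

aeeececaeeecaeeecaeeceecec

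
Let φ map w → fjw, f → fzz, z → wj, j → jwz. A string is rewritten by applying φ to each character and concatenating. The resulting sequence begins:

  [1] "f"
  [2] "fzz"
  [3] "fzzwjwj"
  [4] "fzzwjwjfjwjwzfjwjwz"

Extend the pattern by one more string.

Rewriting the 19 symbols of fzzwjwjfjwjwzfjwjwz one by one yields fzz wj wj fjw jwz fjw jwz fzz jwz fjw jwz fjw wj fzz jwz fjw jwz fjw wj; concatenated:

fzzwjwjfjwjwzfjwjwzfzzjwzfjwjwzfjwwjfzzjwzfjwjwzfjwwj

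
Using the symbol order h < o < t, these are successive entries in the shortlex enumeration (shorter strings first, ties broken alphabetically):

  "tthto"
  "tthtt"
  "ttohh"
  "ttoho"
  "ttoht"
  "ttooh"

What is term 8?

Advancing 2 positions from ttooh through ttooh → ttooo reaches term 8.

ttoot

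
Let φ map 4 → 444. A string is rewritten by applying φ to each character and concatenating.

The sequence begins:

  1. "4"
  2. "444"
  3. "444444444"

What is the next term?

444444444444444444444444444

Expanding 444444444: 4→444, 4→444, 4→444, 4→444, 4→444, 4→444, 4→444, 4→444, 4→444. Concatenated: 444 444 444 444 444 444 444 444 444.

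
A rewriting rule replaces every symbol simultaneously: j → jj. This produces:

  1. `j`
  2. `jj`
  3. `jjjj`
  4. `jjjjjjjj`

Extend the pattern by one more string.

jjjjjjjjjjjjjjjj

Rewriting each symbol of jjjjjjjj: j→jj, j→jj, j→jj, j→jj, j→jj, j→jj, j→jj, j→jj, which concatenates to jj jj jj jj jj jj jj jj.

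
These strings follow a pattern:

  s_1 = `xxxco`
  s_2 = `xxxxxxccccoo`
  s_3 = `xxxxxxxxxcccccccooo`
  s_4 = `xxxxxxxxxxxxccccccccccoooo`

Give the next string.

xxxxxxxxxxxxxxxcccccccccccccooooo

The n-th term is 3n x's then 3n-2 c's then n o's (n = 1, 2, …).
Setting n = 5 gives 15, 13, 5 characters in each block.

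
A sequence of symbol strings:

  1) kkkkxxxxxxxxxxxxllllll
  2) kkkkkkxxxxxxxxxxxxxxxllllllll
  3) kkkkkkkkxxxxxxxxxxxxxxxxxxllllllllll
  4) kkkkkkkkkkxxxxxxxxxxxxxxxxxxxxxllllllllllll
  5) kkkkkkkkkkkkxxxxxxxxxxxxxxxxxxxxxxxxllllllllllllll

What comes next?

Term n consists of 2n-2 k's, followed by 3n+3 x's, followed by 2n l's, where the shown terms are n = 3, 4, 5, 6, 7.
For the next term, n = 8, so the run lengths are 14, 27, 16.

kkkkkkkkkkkkkkxxxxxxxxxxxxxxxxxxxxxxxxxxxllllllllllllllll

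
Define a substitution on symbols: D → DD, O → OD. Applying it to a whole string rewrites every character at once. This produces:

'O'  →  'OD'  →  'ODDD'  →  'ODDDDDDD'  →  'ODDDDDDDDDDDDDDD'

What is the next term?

Rewriting the 16 symbols of ODDDDDDDDDDDDDDD one by one yields OD DD DD DD DD DD DD DD DD DD DD DD DD DD DD DD; concatenated:

ODDDDDDDDDDDDDDDDDDDDDDDDDDDDDDD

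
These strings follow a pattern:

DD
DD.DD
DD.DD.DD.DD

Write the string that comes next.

Each string is two copies of the previous one joined by '.'.
So the next term is two copies of DD.DD.DD.DD with '.' between the halves.

DD.DD.DD.DD.DD.DD.DD.DD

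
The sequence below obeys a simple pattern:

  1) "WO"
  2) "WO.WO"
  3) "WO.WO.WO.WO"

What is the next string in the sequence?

Each string is two copies of the previous one joined by '.'.
Doubling WO.WO.WO.WO with '.' between the halves:

WO.WO.WO.WO.WO.WO.WO.WO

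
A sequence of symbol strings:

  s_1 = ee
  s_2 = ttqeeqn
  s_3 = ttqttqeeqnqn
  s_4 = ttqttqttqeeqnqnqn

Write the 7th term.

Every step adds ttq to the front and qn to the end of the previous string.
From ttqttqttqeeqnqnqn, 3 further steps: ttqttqttqeeqnqnqn → ttqttqttqttqeeqnqnqnqn → ttqttqttqttqttqeeqnqnqnqnqn → (answer).

ttqttqttqttqttqttqeeqnqnqnqnqnqn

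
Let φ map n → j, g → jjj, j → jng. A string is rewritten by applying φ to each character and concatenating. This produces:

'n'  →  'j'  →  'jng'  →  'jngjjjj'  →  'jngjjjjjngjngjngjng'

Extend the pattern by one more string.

Replace each of the 19 characters of jngjjjjjngjngjngjng in place — jng j jjj jng jng jng jng jng j jjj jng j jjj jng j jjj jng j jjj — and concatenate.

jngjjjjjngjngjngjngjngjjjjjngjjjjjngjjjjjngjjjj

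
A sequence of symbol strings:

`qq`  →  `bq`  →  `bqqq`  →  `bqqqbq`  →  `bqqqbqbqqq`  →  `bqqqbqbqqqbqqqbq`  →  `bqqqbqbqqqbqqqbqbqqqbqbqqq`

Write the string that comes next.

bqqqbqbqqqbqqqbqbqqqbqbqqqbqqqbqbqqqbqqqbq

Each term (from the third on) is the previous term followed by the one before it: term 3 = bq·qq = bqqq.
Continuing: bqqqbqbqqqbqqqbqbqqqbqbqqq · bqqqbqbqqqbqqqbq gives term 8.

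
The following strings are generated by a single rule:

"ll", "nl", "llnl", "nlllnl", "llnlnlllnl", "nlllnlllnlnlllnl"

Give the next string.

llnlnlllnlnlllnlllnlnlllnl

From term 3 onward, concatenate the second-to-last term with the last: ll·nl = llnl, nl·llnl = nlllnl, …
So term 7 is llnlnlllnl·nlllnlllnlnlllnl.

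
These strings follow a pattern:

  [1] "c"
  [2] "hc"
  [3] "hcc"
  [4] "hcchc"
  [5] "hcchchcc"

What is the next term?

hcchchcchcchc

This is a Fibonacci-style word recurrence s(k) = s(k−1)·s(k−2): e.g. hc·c = hcc.
So term 6 is hcchchcc·hcchc.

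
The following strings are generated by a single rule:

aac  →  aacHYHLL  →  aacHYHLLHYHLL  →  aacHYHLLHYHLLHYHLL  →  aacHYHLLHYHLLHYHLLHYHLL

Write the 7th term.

aacHYHLLHYHLLHYHLLHYHLLHYHLLHYHLL

Every step adds HYHLL to the end: s(k+1) = s(k)·HYHLL.
From aacHYHLLHYHLLHYHLLHYHLL, 2 further steps: aacHYHLLHYHLLHYHLLHYHLL → aacHYHLLHYHLLHYHLLHYHLLHYHLL → (answer).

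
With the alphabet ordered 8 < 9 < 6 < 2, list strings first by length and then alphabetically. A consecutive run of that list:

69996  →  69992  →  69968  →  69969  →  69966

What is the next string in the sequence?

The successor of 69966 increments the rightmost position that isn't already 2 and resets every position after it to 8.

69962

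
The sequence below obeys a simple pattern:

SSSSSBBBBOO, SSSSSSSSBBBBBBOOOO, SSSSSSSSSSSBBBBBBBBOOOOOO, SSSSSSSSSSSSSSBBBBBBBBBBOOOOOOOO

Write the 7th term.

SSSSSSSSSSSSSSSSSSSSSSSBBBBBBBBBBBBBBBBOOOOOOOOOOOOOO

Each string has the form S^{3n+2} B^{2n+2} O^{2n} (n = 1, 2, …).
For term 7, n = 7, so the run lengths are 23, 16, 14.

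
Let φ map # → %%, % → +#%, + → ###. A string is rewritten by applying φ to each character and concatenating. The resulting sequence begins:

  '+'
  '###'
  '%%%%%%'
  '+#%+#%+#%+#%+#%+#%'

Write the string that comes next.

Rewriting the 18 symbols of +#%+#%+#%+#%+#%+#% one by one yields ### %% +#% ### %% +#% ### %% +#% ### %% +#% ### %% +#% ### %% +#%; concatenated:

###%%+#%###%%+#%###%%+#%###%%+#%###%%+#%###%%+#%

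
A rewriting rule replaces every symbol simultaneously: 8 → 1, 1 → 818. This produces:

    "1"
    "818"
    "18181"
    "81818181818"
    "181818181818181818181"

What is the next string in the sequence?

φ(181818181818181818181) expands symbol-by-symbol to 818 1 818 1 818 1 818 1 818 1 818 1 818 1 818 1 818 1 818 1 818; joining the 21 pieces gives the next term.

8181818181818181818181818181818181818181818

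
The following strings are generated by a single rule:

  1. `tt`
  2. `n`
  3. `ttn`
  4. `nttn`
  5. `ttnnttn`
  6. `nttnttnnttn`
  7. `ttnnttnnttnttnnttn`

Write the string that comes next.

nttnttnnttnttnnttnnttnttnnttn

This is a Fibonacci-style word recurrence s(k) = s(k−2)·s(k−1): e.g. tt·n = ttn.
So term 8 is nttnttnnttn·ttnnttnnttnttnnttn.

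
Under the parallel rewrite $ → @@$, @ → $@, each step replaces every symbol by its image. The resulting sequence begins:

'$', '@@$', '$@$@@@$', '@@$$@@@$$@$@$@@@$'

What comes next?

$@$@@@$@@$$@$@$@@@$@@$$@@@$$@@@$$@$@$@@@$

φ(@@$$@@@$$@$@$@@@$) expands symbol-by-symbol to $@ $@ @@$ @@$ $@ $@ $@ @@$ @@$ $@ @@$ $@ @@$ $@ $@ $@ @@$; joining the 17 pieces gives the next term.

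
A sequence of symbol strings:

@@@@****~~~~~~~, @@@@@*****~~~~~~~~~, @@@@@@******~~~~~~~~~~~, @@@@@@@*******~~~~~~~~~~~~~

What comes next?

Term n consists of n+1 @'s, followed by n+1 *'s, followed by 2n+1 ~'s, where the shown terms are n = 3, 4, 5, 6.
For the next term, n = 7, so the run lengths are 8, 8, 15.

@@@@@@@@********~~~~~~~~~~~~~~~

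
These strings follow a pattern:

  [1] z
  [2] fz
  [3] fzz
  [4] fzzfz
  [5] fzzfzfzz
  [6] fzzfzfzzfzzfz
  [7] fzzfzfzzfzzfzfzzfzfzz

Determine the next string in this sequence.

fzzfzfzzfzzfzfzzfzfzzfzzfzfzzfzzfz

Each term (from the third on) is the previous term followed by the one before it: term 3 = fz·z = fzz.
Continuing: fzzfzfzzfzzfzfzzfzfzz · fzzfzfzzfzzfz gives term 8.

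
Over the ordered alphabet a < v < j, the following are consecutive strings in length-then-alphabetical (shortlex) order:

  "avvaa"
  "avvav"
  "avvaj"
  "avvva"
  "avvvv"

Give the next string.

Find the rightmost character of avvvv below j, bump it to the next letter, and reset everything to its right to a.

avvvj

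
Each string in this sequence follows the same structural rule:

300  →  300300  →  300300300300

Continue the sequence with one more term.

Each string is two copies of the previous one concatenated.
Doubling 300300300300:

300300300300300300300300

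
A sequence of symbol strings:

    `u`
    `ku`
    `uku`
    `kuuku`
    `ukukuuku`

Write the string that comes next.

kuukuukukuuku

This is a Fibonacci-style word recurrence s(k) = s(k−2)·s(k−1): e.g. u·ku = uku.
The next term joins kuuku and ukukuuku.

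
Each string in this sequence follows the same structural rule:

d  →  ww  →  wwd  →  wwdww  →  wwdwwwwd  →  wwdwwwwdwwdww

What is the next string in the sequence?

Each term (from the third on) is the previous term followed by the one before it: term 3 = ww·d = wwd.
Continuing: wwdwwwwdwwdww · wwdwwwwd gives term 7.

wwdwwwwdwwdwwwwdwwwwd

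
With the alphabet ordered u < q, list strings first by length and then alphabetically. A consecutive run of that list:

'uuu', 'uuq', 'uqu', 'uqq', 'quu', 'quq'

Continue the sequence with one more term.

Find the rightmost character of quq below q, bump it to the next letter, and reset everything to its right to u.

qqu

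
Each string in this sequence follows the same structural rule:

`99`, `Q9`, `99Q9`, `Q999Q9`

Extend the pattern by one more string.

Each term (from the third on) is the two preceding terms concatenated in order: term 3 = 99·Q9 = 99Q9.
The next term joins 99Q9 and Q999Q9.

99Q9Q999Q9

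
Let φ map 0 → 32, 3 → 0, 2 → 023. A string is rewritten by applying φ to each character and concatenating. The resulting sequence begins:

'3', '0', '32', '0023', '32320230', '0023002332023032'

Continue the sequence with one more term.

φ(0023002332023032) expands symbol-by-symbol to 32 32 023 0 32 32 023 0 0 023 32 023 0 32 0 023; joining the 16 pieces gives the next term.

32320230323202300023320230320023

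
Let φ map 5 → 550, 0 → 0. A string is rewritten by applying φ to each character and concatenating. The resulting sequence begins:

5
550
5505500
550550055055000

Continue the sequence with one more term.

φ(550550055055000) expands symbol-by-symbol to 550 550 0 550 550 0 0 550 550 0 550 550 0 0 0; joining the 15 pieces gives the next term.

5505500550550005505500550550000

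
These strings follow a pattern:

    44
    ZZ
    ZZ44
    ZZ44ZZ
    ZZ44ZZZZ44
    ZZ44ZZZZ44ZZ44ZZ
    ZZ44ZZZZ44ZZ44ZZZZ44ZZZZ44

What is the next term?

ZZ44ZZZZ44ZZ44ZZZZ44ZZZZ44ZZ44ZZZZ44ZZ44ZZ

From term 3 onward, concatenate the last term with the second-to-last: ZZ·44 = ZZ44, ZZ44·ZZ = ZZ44ZZ, …
So term 8 is ZZ44ZZZZ44ZZ44ZZZZ44ZZZZ44·ZZ44ZZZZ44ZZ44ZZ.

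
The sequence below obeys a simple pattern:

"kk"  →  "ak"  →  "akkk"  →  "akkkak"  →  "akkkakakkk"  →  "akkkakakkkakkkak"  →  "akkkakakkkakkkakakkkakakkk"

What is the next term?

Each term (from the third on) is the previous term followed by the one before it: term 3 = ak·kk = akkk.
Continuing: akkkakakkkakkkakakkkakakkk · akkkakakkkakkkak gives term 8.

akkkakakkkakkkakakkkakakkkakkkakakkkakkkak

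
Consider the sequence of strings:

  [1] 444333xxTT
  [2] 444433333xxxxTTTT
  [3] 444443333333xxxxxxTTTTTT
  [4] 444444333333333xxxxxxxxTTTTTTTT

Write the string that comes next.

444444433333333333xxxxxxxxxxTTTTTTTTTT

Term n consists of n+2 4's, followed by 2n+1 3's, followed by 2n x's, followed by 2n T's (n = 1, 2, …).
Setting n = 5 gives 7, 11, 10, 10 characters in each block.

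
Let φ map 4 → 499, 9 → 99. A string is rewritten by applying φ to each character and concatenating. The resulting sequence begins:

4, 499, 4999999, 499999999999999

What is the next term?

Rewriting the 15 symbols of 499999999999999 one by one yields 499 99 99 99 99 99 99 99 99 99 99 99 99 99 99; concatenated:

4999999999999999999999999999999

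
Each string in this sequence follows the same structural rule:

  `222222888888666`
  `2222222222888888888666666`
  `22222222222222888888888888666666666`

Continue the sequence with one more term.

Each string has the form 2^{4n+2} 8^{3n+3} 6^{3n} (n = 1, 2, …).
At n = 4 the blocks have lengths 18, 15, 12.

222222222222222222888888888888888666666666666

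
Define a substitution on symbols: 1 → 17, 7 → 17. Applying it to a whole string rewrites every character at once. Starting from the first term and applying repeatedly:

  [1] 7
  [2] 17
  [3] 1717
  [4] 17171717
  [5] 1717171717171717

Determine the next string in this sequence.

17171717171717171717171717171717

Applying the rule to each of the 16 symbols of 1717171717171717 gives the pieces 17 17 17 17 17 17 17 17 17 17 17 17 17 17 17 17, which concatenate to the answer.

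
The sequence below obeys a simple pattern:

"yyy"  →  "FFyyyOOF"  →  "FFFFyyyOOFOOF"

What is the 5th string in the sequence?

FFFFFFFFyyyOOFOOFOOFOOF

Every step adds FF to the front and OOF to the end of the previous string.
From FFFFyyyOOFOOF, 2 further steps: FFFFyyyOOFOOF → FFFFFFyyyOOFOOFOOF → (answer).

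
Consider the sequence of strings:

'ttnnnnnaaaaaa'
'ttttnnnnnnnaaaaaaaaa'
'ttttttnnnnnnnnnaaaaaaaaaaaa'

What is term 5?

Reading off run lengths: t runs 2, 4, 6; n runs 5, 7, 9; a runs 6, 9, 12 — each is linear in n (n = 1, 2, …).
At n = 5 the blocks have lengths 10, 13, 18.

ttttttttttnnnnnnnnnnnnnaaaaaaaaaaaaaaaaaa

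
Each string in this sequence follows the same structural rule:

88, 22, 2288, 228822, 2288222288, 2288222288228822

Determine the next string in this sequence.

22882222882288222288222288

Each term (from the third on) is the previous term followed by the one before it: term 3 = 22·88 = 2288.
The next term joins 2288222288228822 and 2288222288.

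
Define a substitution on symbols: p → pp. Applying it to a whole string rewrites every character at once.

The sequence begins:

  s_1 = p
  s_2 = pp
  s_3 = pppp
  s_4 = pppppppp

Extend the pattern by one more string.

pppppppppppppppp

Rewriting each symbol of pppppppp: p→pp, p→pp, p→pp, p→pp, p→pp, p→pp, p→pp, p→pp, which concatenates to pp pp pp pp pp pp pp pp.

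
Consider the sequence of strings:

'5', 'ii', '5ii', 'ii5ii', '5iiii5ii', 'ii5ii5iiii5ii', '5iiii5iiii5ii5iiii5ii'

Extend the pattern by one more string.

ii5ii5iiii5ii5iiii5iiii5ii5iiii5ii

From term 3 onward, concatenate the second-to-last term with the last: 5·ii = 5ii, ii·5ii = ii5ii, …
Continuing: ii5ii5iiii5ii · 5iiii5iiii5ii5iiii5ii gives term 8.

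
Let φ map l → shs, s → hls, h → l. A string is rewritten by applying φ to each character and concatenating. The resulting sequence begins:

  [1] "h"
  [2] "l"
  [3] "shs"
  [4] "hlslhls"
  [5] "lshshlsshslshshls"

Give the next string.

shshlslhlslshshlshlslhlsshshlslhlslshshls

Replace each of the 17 characters of lshshlsshslshshls in place — shs hls l hls l shs hls hls l hls shs hls l hls l shs hls — and concatenate.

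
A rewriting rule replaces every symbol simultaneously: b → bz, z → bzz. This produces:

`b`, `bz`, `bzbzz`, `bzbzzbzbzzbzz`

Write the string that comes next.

bzbzzbzbzzbzzbzbzzbzbzzbzzbzbzzbzz

Replace each of the 13 characters of bzbzzbzbzzbzz in place — bz bzz bz bzz bzz bz bzz bz bzz bzz bz bzz bzz — and concatenate.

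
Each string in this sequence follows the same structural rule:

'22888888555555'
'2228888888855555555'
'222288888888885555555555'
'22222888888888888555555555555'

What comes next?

Term n consists of n 2's, followed by 2n+2 8's, followed by 2n+2 5's, where the shown terms are n = 2, 3, 4, 5.
Setting n = 6 gives 6, 14, 14 characters in each block.

2222228888888888888855555555555555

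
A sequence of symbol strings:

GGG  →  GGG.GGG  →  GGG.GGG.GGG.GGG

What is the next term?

GGG.GGG.GGG.GGG.GGG.GGG.GGG.GGG

Each string is two copies of the previous one joined by '.'.
One more doubling of GGG.GGG.GGG.GGG gives the answer.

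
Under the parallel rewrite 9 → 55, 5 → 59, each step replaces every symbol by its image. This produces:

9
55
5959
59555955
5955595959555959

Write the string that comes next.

Replace each of the 16 characters of 5955595959555959 in place — 59 55 59 59 59 55 59 55 59 55 59 59 59 55 59 55 — and concatenate.

59555959595559555955595959555955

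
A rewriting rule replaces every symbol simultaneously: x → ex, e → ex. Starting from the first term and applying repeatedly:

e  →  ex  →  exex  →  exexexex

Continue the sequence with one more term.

exexexexexexexex

Apply φ to exexexex symbol by symbol: e→ex, x→ex, e→ex, x→ex, e→ex, x→ex, e→ex, x→ex; joined: ex ex ex ex ex ex ex ex.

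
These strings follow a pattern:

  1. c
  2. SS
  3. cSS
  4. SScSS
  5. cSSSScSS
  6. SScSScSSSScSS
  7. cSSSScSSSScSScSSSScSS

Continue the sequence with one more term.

Each term (from the third on) is the two preceding terms concatenated in order: term 3 = c·SS = cSS.
The next term joins SScSScSSSScSS and cSSSScSSSScSScSSSScSS.

SScSScSSSScSScSSSScSSSScSScSSSScSS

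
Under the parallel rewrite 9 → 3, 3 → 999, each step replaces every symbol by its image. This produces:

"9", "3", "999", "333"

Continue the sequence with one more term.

Expanding 333: 3→999, 3→999, 3→999. Concatenated: 999 999 999.

999999999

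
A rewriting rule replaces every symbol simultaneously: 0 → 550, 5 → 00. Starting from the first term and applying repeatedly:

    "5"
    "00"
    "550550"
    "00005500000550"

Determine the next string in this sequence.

55055055055000005505505505505500000550

Replace each of the 14 characters of 00005500000550 in place — 550 550 550 550 00 00 550 550 550 550 550 00 00 550 — and concatenate.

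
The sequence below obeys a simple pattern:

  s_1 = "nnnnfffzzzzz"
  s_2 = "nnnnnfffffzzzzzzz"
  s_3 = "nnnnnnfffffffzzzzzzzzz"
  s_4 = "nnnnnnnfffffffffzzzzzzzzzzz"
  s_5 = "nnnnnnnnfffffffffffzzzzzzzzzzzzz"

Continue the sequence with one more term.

nnnnnnnnnfffffffffffffzzzzzzzzzzzzzzz

Term n consists of n+2 n's, followed by 2n-1 f's, followed by 2n+1 z's, where the shown terms are n = 2, 3, 4, 5, 6.
For the next term, n = 7, so the run lengths are 9, 13, 15.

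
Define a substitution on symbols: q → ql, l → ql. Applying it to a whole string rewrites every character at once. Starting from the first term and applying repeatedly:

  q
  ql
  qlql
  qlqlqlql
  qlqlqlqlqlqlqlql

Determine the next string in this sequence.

qlqlqlqlqlqlqlqlqlqlqlqlqlqlqlql

Replace each of the 16 characters of qlqlqlqlqlqlqlql in place — ql ql ql ql ql ql ql ql ql ql ql ql ql ql ql ql — and concatenate.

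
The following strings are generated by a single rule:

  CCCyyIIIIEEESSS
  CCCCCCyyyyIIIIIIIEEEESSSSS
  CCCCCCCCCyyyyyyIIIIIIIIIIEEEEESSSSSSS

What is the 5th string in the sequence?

CCCCCCCCCCCCCCCyyyyyyyyyyIIIIIIIIIIIIIIIIEEEEEEESSSSSSSSSSS

Term n consists of 3n C's, followed by 2n y's, followed by 3n+1 I's, followed by n+2 E's, followed by 2n+1 S's (n = 1, 2, …).
At n = 5 the blocks have lengths 15, 10, 16, 7, 11.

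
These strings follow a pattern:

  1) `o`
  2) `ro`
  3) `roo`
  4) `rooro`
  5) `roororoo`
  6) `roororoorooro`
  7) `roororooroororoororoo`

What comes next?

roororooroororoororooroororoorooro

Each term (from the third on) is the previous term followed by the one before it: term 3 = ro·o = roo.
The next term joins roororooroororoororoo and roororoorooro.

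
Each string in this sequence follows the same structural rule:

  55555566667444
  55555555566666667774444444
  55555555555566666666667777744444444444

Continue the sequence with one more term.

55555555555555566666666666667777777444444444444444

The n-th term is 3n+3 5's then 3n+1 6's then 2n-1 7's then 4n-1 4's (n = 1, 2, …).
For the next term, n = 4, so the run lengths are 15, 13, 7, 15.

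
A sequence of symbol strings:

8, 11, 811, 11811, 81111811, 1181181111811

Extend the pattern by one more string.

From term 3 onward, concatenate the second-to-last term with the last: 8·11 = 811, 11·811 = 11811, …
Continuing: 81111811 · 1181181111811 gives term 7.

811118111181181111811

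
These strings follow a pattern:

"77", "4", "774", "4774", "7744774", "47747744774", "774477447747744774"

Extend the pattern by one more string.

Each term (from the third on) is the two preceding terms concatenated in order: term 3 = 77·4 = 774.
Continuing: 47747744774 · 774477447747744774 gives term 8.

47747744774774477447747744774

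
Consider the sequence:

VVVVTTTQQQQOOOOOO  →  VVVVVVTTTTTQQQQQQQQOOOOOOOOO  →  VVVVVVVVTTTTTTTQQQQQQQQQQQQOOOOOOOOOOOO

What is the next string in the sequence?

VVVVVVVVVVTTTTTTTTTQQQQQQQQQQQQQQQQOOOOOOOOOOOOOOO

The n-th term is 2n+2 V's then 2n+1 T's then 4n Q's then 3n+3 O's (n = 1, 2, …).
Setting n = 4 gives 10, 9, 16, 15 characters in each block.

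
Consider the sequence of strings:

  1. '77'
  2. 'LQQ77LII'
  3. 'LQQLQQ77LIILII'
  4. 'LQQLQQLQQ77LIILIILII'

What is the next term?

Each term wraps the previous one in LQQ on the left and LII on the right.
So the next term is LQQ·LQQLQQLQQ77LIILIILII·LII.

LQQLQQLQQLQQ77LIILIILIILII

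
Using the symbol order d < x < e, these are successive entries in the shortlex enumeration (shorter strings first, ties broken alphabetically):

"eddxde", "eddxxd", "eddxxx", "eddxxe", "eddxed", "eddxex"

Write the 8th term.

eddedd

Advancing 2 positions from eddxex through eddxex → eddxee reaches term 8.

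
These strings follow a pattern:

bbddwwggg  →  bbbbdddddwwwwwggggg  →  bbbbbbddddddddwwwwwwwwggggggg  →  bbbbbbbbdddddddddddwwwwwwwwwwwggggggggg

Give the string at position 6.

Term n consists of 2n b's, followed by 3n-1 d's, followed by 3n-1 w's, followed by 2n+1 g's (n = 1, 2, …).
Setting n = 6 gives 12, 17, 17, 13 characters in each block.

bbbbbbbbbbbbdddddddddddddddddwwwwwwwwwwwwwwwwwggggggggggggg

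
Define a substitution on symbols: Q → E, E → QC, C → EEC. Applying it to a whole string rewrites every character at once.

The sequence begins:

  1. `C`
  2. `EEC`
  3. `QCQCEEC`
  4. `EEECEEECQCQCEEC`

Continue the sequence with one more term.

QCQCQCEECQCQCQCEECEEECEEECQCQCEEC

φ(EEECEEECQCQCEEC) expands symbol-by-symbol to QC QC QC EEC QC QC QC EEC E EEC E EEC QC QC EEC; joining the 15 pieces gives the next term.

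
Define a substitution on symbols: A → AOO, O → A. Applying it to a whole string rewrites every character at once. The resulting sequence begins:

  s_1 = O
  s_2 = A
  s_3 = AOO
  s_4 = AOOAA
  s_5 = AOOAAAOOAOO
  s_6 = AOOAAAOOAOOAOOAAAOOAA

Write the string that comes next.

Rewriting the 21 symbols of AOOAAAOOAOOAOOAAAOOAA one by one yields AOO A A AOO AOO AOO A A AOO A A AOO A A AOO AOO AOO A A AOO AOO; concatenated:

AOOAAAOOAOOAOOAAAOOAAAOOAAAOOAOOAOOAAAOOAOO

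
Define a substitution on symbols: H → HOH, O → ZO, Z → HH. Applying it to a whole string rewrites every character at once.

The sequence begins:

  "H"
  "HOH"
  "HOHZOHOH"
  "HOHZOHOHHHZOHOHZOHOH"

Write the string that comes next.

Rewriting the 20 symbols of HOHZOHOHHHZOHOHZOHOH one by one yields HOH ZO HOH HH ZO HOH ZO HOH HOH HOH HH ZO HOH ZO HOH HH ZO HOH ZO HOH; concatenated:

HOHZOHOHHHZOHOHZOHOHHOHHOHHHZOHOHZOHOHHHZOHOHZOHOH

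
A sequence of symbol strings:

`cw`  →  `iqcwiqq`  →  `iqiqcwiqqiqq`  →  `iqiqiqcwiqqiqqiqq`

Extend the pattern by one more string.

Each term wraps the previous one in iq on the left and iqq on the right.
Applying this once more to iqiqiqcwiqqiqqiqq:

iqiqiqiqcwiqqiqqiqqiqq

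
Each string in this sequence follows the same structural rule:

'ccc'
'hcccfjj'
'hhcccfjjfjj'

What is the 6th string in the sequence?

hhhhhcccfjjfjjfjjfjjfjj

s(k+1) = h·s(k)·fjj, so each term gains h as a prefix and fjj as a suffix.
From hhcccfjjfjj, 3 further steps: hhcccfjjfjj → hhhcccfjjfjjfjj → hhhhcccfjjfjjfjjfjj → (answer).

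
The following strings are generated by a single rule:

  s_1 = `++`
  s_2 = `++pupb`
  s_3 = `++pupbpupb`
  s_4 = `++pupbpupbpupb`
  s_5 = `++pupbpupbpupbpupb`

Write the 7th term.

The strings grow by a fixed suffix pupb each time.
From ++pupbpupbpupbpupb, 2 further steps: ++pupbpupbpupbpupb → ++pupbpupbpupbpupbpupb → (answer).

++pupbpupbpupbpupbpupbpupb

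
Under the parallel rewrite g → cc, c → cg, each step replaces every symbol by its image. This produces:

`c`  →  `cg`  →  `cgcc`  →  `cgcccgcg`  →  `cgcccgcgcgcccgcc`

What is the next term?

Rewriting the 16 symbols of cgcccgcgcgcccgcc one by one yields cg cc cg cg cg cc cg cc cg cc cg cg cg cc cg cg; concatenated:

cgcccgcgcgcccgcccgcccgcgcgcccgcg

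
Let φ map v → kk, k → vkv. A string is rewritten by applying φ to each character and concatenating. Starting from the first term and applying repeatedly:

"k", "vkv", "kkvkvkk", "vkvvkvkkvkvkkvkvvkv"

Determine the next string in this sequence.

kkvkvkkkkvkvkkvkvvkvkkvkvkkvkvvkvkkvkvkkkkvkvkk

φ(vkvvkvkkvkvkkvkvvkv) expands symbol-by-symbol to kk vkv kk kk vkv kk vkv vkv kk vkv kk vkv vkv kk vkv kk kk vkv kk; joining the 19 pieces gives the next term.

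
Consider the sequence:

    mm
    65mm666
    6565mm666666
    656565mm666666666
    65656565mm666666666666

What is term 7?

Every step adds 65 to the front and 666 to the end of the previous string.
From 65656565mm666666666666, 2 further steps: 65656565mm666666666666 → 6565656565mm666666666666666 → (answer).

656565656565mm666666666666666666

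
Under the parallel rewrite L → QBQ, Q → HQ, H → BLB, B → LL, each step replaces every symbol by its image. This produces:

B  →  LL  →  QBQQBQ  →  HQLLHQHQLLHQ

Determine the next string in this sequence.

Rewriting each symbol of HQLLHQHQLLHQ: H→BLB, Q→HQ, L→QBQ, L→QBQ, H→BLB, Q→HQ, H→BLB, Q→HQ, L→QBQ, L→QBQ, H→BLB, Q→HQ, which concatenates to BLB HQ QBQ QBQ BLB HQ BLB HQ QBQ QBQ BLB HQ.

BLBHQQBQQBQBLBHQBLBHQQBQQBQBLBHQ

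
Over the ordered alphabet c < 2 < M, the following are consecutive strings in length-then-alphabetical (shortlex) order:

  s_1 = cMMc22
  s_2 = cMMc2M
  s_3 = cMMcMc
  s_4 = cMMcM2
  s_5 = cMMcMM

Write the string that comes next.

Find the rightmost character of cMMcMM below M, bump it to the next letter, and reset everything to its right to c.

cMM2cc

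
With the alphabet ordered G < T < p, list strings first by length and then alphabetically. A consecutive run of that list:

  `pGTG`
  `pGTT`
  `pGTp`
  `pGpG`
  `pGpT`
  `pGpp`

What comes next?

pTGG

Treat pGpp as a base-3 numeral over the given alphabet and add one, carrying through any trailing p's.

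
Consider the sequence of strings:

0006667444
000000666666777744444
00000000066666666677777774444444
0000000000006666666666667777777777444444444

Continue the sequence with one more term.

000000000000000666666666666666777777777777744444444444

Term n consists of 3n 0's, followed by 3n 6's, followed by 3n-2 7's, followed by 2n+1 4's (n = 1, 2, …).
For the next term, n = 5, so the run lengths are 15, 15, 13, 11.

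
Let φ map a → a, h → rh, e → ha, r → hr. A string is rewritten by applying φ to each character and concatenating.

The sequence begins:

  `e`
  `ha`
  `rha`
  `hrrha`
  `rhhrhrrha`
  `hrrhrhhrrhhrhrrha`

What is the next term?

Replace each of the 17 characters of hrrhrhhrrhhrhrrha in place — rh hr hr rh hr rh rh hr hr rh rh hr rh hr hr rh a — and concatenate.

rhhrhrrhhrrhrhhrhrrhrhhrrhhrhrrha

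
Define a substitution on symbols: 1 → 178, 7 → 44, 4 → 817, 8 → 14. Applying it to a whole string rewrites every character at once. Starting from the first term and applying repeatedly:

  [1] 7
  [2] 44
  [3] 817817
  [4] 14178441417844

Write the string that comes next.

φ(14178441417844) expands symbol-by-symbol to 178 817 178 44 14 817 817 178 817 178 44 14 817 817; joining the 14 pieces gives the next term.

17881717844148178171788171784414817817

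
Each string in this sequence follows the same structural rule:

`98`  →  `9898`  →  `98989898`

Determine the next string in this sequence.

s(k+1) = s(k)·s(k) — each term doubles the last.
One more doubling of 98989898 gives the answer.

9898989898989898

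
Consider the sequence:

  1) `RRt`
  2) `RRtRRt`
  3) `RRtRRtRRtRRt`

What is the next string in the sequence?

RRtRRtRRtRRtRRtRRtRRtRRt

s(k+1) = s(k)·s(k) — each term doubles the last.
One more doubling of RRtRRtRRtRRt gives the answer.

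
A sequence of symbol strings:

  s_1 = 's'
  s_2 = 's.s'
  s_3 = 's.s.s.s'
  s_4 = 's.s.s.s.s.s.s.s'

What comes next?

s(k+1) = s(k)·.·s(k) — each term doubles the last with '.' between the halves.
One more doubling of s.s.s.s.s.s.s.s gives the answer.

s.s.s.s.s.s.s.s.s.s.s.s.s.s.s.s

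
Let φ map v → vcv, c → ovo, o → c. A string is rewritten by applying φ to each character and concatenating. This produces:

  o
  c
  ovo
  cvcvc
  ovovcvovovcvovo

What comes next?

Applying the rule to each of the 15 symbols of ovovcvovovcvovo gives the pieces c vcv c vcv ovo vcv c vcv c vcv ovo vcv c vcv c, which concatenate to the answer.

cvcvcvcvovovcvcvcvcvcvovovcvcvcvc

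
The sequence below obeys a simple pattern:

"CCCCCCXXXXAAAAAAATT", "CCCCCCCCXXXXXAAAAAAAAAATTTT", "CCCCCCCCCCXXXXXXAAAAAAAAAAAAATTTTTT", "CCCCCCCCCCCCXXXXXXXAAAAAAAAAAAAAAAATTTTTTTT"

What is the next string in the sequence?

Term n consists of 2n+2 C's, followed by n+2 X's, followed by 3n+1 A's, followed by 2n-2 T's, where the shown terms are n = 2, 3, 4, 5.
Setting n = 6 gives 14, 8, 19, 10 characters in each block.

CCCCCCCCCCCCCCXXXXXXXXAAAAAAAAAAAAAAAAAAATTTTTTTTTT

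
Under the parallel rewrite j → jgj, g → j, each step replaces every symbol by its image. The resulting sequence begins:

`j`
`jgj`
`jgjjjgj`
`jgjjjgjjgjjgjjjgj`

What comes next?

jgjjjgjjgjjgjjjgjjgjjjgjjgjjjgjjgjjgjjjgj

Applying the rule to each of the 17 symbols of jgjjjgjjgjjgjjjgj gives the pieces jgj j jgj jgj jgj j jgj jgj j jgj jgj j jgj jgj jgj j jgj, which concatenate to the answer.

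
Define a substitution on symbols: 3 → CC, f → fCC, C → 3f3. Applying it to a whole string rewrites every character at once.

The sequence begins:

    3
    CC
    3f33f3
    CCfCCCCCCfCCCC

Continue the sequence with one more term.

Replace each of the 14 characters of CCfCCCCCCfCCCC in place — 3f3 3f3 fCC 3f3 3f3 3f3 3f3 3f3 3f3 fCC 3f3 3f3 3f3 3f3 — and concatenate.

3f33f3fCC3f33f33f33f33f33f3fCC3f33f33f33f3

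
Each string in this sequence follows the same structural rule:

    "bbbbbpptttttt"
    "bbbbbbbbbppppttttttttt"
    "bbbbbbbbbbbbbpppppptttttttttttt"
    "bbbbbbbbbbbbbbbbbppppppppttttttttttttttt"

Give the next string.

Term n consists of 4n+1 b's, followed by 2n p's, followed by 3n+3 t's (n = 1, 2, …).
For the next term, n = 5, so the run lengths are 21, 10, 18.

bbbbbbbbbbbbbbbbbbbbbpppppppppptttttttttttttttttt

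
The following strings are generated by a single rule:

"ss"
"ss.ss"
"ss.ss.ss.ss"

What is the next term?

ss.ss.ss.ss.ss.ss.ss.ss

s(k+1) = s(k)·.·s(k) — each term doubles the last with '.' between the halves.
One more doubling of ss.ss.ss.ss gives the answer.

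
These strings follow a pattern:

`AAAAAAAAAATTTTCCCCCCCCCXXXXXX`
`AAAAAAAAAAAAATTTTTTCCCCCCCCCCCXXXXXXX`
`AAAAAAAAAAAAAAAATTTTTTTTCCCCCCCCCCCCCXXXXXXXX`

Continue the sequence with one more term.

Term n consists of 3n+1 A's, followed by 2n-2 T's, followed by 2n+3 C's, followed by n+3 X's, where the shown terms are n = 3, 4, 5.
At n = 6 the blocks have lengths 19, 10, 15, 9.

AAAAAAAAAAAAAAAAAAATTTTTTTTTTCCCCCCCCCCCCCCCXXXXXXXXX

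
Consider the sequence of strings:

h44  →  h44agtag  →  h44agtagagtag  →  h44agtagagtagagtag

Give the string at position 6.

The strings grow by a fixed suffix agtag each time.
From h44agtagagtagagtag, 2 further steps: h44agtagagtagagtag → h44agtagagtagagtagagtag → (answer).

h44agtagagtagagtagagtagagtag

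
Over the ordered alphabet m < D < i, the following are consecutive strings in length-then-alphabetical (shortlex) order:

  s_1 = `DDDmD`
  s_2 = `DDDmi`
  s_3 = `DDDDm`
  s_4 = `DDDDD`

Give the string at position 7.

Stepping forward 3 times from DDDDD: DDDDD → DDDDi → DDDim, then the target.

DDDiD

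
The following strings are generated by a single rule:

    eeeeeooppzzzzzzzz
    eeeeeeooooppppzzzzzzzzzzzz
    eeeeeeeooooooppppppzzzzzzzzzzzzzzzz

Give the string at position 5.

Each string has the form e^{n+3} o^{2n-2} p^{2n-2} z^{4n}, where the shown terms are n = 2, 3, 4.
Setting n = 6 gives 9, 10, 10, 24 characters in each block.

eeeeeeeeeooooooooooppppppppppzzzzzzzzzzzzzzzzzzzzzzzz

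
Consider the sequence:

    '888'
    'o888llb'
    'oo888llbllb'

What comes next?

Every step adds o to the front and llb to the end of the previous string.
One more step from oo888llbllb gives the answer.

ooo888llbllbllb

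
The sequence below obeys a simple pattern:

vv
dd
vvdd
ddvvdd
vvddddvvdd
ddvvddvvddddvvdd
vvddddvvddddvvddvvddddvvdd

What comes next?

This is a Fibonacci-style word recurrence s(k) = s(k−2)·s(k−1): e.g. vv·dd = vvdd.
The next term joins ddvvddvvddddvvdd and vvddddvvddddvvddvvddddvvdd.

ddvvddvvddddvvddvvddddvvddddvvddvvddddvvdd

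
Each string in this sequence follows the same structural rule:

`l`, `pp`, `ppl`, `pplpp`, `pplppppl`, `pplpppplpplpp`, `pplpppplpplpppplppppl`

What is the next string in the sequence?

Each term (from the third on) is the previous term followed by the one before it: term 3 = pp·l = ppl.
So term 8 is pplpppplpplpppplppppl·pplpppplpplpp.

pplpppplpplpppplpppplpplpppplpplpp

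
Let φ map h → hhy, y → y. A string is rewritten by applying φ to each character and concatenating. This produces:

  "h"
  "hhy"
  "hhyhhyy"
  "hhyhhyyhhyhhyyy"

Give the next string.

φ(hhyhhyyhhyhhyyy) expands symbol-by-symbol to hhy hhy y hhy hhy y y hhy hhy y hhy hhy y y y; joining the 15 pieces gives the next term.

hhyhhyyhhyhhyyyhhyhhyyhhyhhyyyy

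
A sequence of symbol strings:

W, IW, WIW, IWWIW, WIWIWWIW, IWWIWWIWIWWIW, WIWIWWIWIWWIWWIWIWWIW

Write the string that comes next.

IWWIWWIWIWWIWWIWIWWIWIWWIWWIWIWWIW

Each term (from the third on) is the two preceding terms concatenated in order: term 3 = W·IW = WIW.
The next term joins IWWIWWIWIWWIW and WIWIWWIWIWWIWWIWIWWIW.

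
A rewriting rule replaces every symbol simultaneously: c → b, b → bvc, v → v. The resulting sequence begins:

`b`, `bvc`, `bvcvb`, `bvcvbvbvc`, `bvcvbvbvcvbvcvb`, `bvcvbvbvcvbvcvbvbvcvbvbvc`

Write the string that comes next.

Replace each of the 25 characters of bvcvbvbvcvbvcvbvbvcvbvbvc in place — bvc v b v bvc v bvc v b v bvc v b v bvc v bvc v b v bvc v bvc v b — and concatenate.

bvcvbvbvcvbvcvbvbvcvbvbvcvbvcvbvbvcvbvcvb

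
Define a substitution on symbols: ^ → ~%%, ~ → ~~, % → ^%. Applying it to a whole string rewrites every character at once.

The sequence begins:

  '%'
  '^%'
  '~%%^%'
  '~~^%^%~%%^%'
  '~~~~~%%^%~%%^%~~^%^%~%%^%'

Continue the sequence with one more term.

Replace each of the 25 characters of ~~~~~%%^%~%%^%~~^%^%~%%^% in place — ~~ ~~ ~~ ~~ ~~ ^% ^% ~%% ^% ~~ ^% ^% ~%% ^% ~~ ~~ ~%% ^% ~%% ^% ~~ ^% ^% ~%% ^% — and concatenate.

~~~~~~~~~~^%^%~%%^%~~^%^%~%%^%~~~~~%%^%~%%^%~~^%^%~%%^%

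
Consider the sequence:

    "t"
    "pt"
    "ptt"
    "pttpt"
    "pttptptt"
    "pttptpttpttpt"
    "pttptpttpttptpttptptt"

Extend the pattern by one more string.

pttptpttpttptpttptpttpttptpttpttpt

Each term (from the third on) is the previous term followed by the one before it: term 3 = pt·t = ptt.
So term 8 is pttptpttpttptpttptptt·pttptpttpttpt.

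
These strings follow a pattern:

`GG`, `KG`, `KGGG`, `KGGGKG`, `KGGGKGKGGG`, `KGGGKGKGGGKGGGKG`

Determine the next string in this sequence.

This is a Fibonacci-style word recurrence s(k) = s(k−1)·s(k−2): e.g. KG·GG = KGGG.
Continuing: KGGGKGKGGGKGGGKG · KGGGKGKGGG gives term 7.

KGGGKGKGGGKGGGKGKGGGKGKGGG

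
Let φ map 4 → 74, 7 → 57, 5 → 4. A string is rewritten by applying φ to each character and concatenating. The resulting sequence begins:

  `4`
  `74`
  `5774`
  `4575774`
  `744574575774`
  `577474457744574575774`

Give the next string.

φ(577474457744574575774) expands symbol-by-symbol to 4 57 57 74 57 74 74 4 57 57 74 74 4 57 74 4 57 4 57 57 74; joining the 21 pieces gives the next term.

4575774577474457577474457744574575774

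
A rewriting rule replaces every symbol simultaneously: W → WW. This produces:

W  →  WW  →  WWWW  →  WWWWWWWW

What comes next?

Expanding WWWWWWWW: W→WW, W→WW, W→WW, W→WW, W→WW, W→WW, W→WW, W→WW. Concatenated: WW WW WW WW WW WW WW WW.

WWWWWWWWWWWWWWWW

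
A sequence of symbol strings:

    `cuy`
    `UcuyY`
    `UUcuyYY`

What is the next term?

Every step adds U to the front and Y to the end of the previous string.
So the next term is U·UUcuyYY·Y.

UUUcuyYYY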